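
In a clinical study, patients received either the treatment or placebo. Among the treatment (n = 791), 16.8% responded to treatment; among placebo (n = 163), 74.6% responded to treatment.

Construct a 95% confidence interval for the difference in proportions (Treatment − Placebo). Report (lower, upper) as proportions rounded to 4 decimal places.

(-0.6497, -0.5063)

SE₁ = √(p̂₁(1−p̂₁)/n₁) = √(0.1680·0.8320/791) = 0.01329; SE₂ = √(0.7460·0.2540/163) = 0.03410.
Independent samples: SE of the difference = √(SE₁² + SE₂²) = √(0.0001766241 + 0.00116281) = 0.03660.
z* for 95% confidence is 1.960, so the margin of error is 1.960 × 0.03660 = 0.07174.
Point estimate p̂₁ − p̂₂ = 0.1680 − 0.7460 = -0.5780.
-0.5780 ± 0.07174 → (-0.6497, -0.5063).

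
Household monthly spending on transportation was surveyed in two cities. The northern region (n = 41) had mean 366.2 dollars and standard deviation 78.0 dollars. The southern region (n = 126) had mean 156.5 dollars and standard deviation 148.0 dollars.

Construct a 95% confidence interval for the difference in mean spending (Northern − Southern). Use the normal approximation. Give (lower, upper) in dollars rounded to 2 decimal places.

(174.52, 244.88)

SE₁ = s₁/√n₁ = 78.0/√41 = 12.1816; SE₂ = 148.0/√126 = 13.1849.
Independent samples, unequal variances: SE_diff = √(SE₁² + SE₂²) = √(148.39137856 + 173.84158801) = 17.9508.
z* = 1.960, so margin of error = 1.960 × 17.9508 = 35.1836.
Difference in means = 366.2 − 156.5 = 209.7000.
209.7000 ± 35.1836 → (174.52, 244.88).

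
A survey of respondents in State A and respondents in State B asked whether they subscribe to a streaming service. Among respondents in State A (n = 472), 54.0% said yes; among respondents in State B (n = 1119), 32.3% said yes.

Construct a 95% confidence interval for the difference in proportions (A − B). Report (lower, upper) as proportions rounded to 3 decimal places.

(0.164, 0.270)

Each SE is √(p̂(1−p̂)/n): √(0.5400·0.4600/472) = 0.02294 and √(0.3230·0.6770/1119) = 0.01398.
SE(p̂₁ − p̂₂) = √(SE₁² + SE₂²) = √(0.0005262436 + 0.0001954404) = 0.02686, since the two samples are independent.
At 95% confidence z* = 1.960; margin = 1.960 × 0.02686 = 0.05265.
The difference is 0.5400 − 0.3230 = 0.2170, so the interval is 0.2170 ± 0.05265 = (0.164, 0.270).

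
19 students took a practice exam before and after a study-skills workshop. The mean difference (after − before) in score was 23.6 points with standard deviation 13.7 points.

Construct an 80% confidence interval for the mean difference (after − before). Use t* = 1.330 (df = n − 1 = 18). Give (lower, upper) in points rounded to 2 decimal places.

Paired design: SE = s_d/√n = 13.7/√19 = 3.1430.
t* = 1.330; margin of error = 1.330 × 3.1430 = 4.1802.
23.6 ± 4.1802 → (19.42, 27.78).

(19.42, 27.78)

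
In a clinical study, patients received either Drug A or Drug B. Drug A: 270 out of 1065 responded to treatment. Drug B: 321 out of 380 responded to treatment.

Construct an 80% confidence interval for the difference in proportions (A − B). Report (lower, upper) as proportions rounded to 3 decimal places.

(-0.621, -0.562)

Sample proportions: 270/1065 = 0.2535, 321/380 = 0.8447.
Each SE is √(p̂(1−p̂)/n): √(0.2535·0.7465/1065) = 0.01333 and √(0.8447·0.1553/380) = 0.01858.
SE(p̂₁ − p̂₂) = √(SE₁² + SE₂²) = √(0.0001776889 + 0.0003452164) = 0.02287, since the two samples are independent.
At 80% confidence z* = 1.282; margin = 1.282 × 0.02287 = 0.02932.
The difference is 0.2535 − 0.8447 = -0.5912, so the interval is -0.5912 ± 0.02932 = (-0.621, -0.562).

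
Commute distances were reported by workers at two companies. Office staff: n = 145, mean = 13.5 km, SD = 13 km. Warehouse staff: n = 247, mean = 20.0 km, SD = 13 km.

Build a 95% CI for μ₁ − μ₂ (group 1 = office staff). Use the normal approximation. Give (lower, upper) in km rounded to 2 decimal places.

Per-group SEs: s₁/√n₁ = 13/√145 = 1.0796, s₂/√n₂ = 13/√247 = 0.8272.
Unpooled SE of the difference: √(1.16553616 + 0.68425984) = 1.3601.
Margin of error = z* · SE = 1.960 × 1.3601 = 2.6658.
x̄₁ − x̄₂ = 13.5 − 20.0 = -6.5000.
CI: -6.5000 ± 2.6658 = (-9.17, -3.83).

(-9.17, -3.83)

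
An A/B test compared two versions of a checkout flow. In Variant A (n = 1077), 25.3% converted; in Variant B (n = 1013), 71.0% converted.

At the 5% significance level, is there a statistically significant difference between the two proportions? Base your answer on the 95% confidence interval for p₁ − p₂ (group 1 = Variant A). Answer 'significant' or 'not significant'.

significant

SE₁ = √(p̂₁(1−p̂₁)/n₁) = √(0.2530·0.7470/1077) = 0.01325; SE₂ = √(0.7100·0.2900/1013) = 0.01426.
Independent samples: SE of the difference = √(SE₁² + SE₂²) = √(0.0001755625 + 0.0002033476) = 0.01947.
z* for 95% confidence is 1.960, so the margin of error is 1.960 × 0.01947 = 0.03816.
Point estimate p̂₁ − p̂₂ = 0.2530 − 0.7100 = -0.4570.
-0.4570 ± 0.03816 → (-0.49516, -0.41884).
The interval (-0.49516, -0.41884) does not contain 0, so the difference is significant.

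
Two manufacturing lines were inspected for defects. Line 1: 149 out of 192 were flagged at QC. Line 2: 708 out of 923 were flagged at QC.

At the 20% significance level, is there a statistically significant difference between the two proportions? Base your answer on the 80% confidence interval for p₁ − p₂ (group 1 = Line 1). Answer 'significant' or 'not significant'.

not significant

p̂₁ = 149/192 = 0.7760 and p̂₂ = 708/923 = 0.7671.
SE₁ = √(p̂₁(1−p̂₁)/n₁) = √(0.7760·0.2240/192) = 0.03009; SE₂ = √(0.7671·0.2329/923) = 0.01391.
Independent samples: SE of the difference = √(SE₁² + SE₂²) = √(0.0009054081 + 0.0001934881) = 0.03315.
z* for 80% confidence is 1.282, so the margin of error is 1.282 × 0.03315 = 0.04250.
Point estimate p̂₁ − p̂₂ = 0.7760 − 0.7671 = 0.0089.
0.0089 ± 0.04250 → (-0.03360, 0.05140).
The interval (-0.03360, 0.05140) contains 0, so the difference is not significant.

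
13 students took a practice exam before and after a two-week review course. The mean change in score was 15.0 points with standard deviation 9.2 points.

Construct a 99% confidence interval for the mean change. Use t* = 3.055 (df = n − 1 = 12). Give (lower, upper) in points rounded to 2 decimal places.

This is a matched-pairs design, so SE = s_d/√n = 9.2/√13 = 2.5516.
Margin = 3.055 × 2.5516 = 7.7951; the interval is 15.0 ± 7.7951 = (7.20, 22.80).

(7.20, 22.80)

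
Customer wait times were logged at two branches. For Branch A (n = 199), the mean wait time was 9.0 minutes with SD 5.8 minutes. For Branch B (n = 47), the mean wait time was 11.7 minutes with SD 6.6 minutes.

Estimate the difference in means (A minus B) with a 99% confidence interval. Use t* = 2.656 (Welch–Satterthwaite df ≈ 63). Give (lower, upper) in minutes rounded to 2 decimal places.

(-5.48, 0.08)

Per-group SEs: s₁/√n₁ = 5.8/√199 = 0.4112, s₂/√n₂ = 6.6/√47 = 0.9627.
Unpooled SE of the difference: √(0.16908544 + 0.92679129) = 1.0468.
Margin of error = t* · SE = 2.656 × 1.0468 = 2.7803.
x̄₁ − x̄₂ = 9.0 − 11.7 = -2.7000.
CI: -2.7000 ± 2.7803 = (-5.48, 0.08).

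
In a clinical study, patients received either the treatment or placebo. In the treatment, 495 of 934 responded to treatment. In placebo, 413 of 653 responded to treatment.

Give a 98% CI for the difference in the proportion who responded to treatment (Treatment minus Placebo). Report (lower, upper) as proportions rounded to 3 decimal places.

p̂₁ = 495/934 = 0.5300 and p̂₂ = 413/653 = 0.6325.
SE₁ = √(p̂₁(1−p̂₁)/n₁) = √(0.5300·0.4700/934) = 0.01633; SE₂ = √(0.6325·0.3675/653) = 0.01887.
Independent samples: SE of the difference = √(SE₁² + SE₂²) = √(0.0002666689 + 0.0003560769) = 0.02495.
z* for 98% confidence is 2.326, so the margin of error is 2.326 × 0.02495 = 0.05803.
Point estimate p̂₁ − p̂₂ = 0.5300 − 0.6325 = -0.1025.
-0.1025 ± 0.05803 → (-0.161, -0.044).

(-0.161, -0.044)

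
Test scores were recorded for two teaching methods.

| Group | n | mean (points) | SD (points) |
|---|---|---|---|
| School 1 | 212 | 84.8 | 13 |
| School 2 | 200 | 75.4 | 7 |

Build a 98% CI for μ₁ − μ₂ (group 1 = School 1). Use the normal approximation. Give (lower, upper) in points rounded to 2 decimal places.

Per-group SEs: s₁/√n₁ = 13/√212 = 0.8928, s₂/√n₂ = 7/√200 = 0.4950.
Unpooled SE of the difference: √(0.79709184 + 0.245025) = 1.0208.
Margin of error = z* · SE = 2.326 × 1.0208 = 2.3744.
x̄₁ − x̄₂ = 84.8 − 75.4 = 9.4000.
CI: 9.4000 ± 2.3744 = (7.03, 11.77).

(7.03, 11.77)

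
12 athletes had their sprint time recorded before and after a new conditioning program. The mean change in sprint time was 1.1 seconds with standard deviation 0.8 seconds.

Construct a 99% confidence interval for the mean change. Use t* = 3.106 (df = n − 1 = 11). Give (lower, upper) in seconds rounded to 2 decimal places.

This is a matched-pairs design, so SE = s_d/√n = 0.8/√12 = 0.2309.
Margin = 3.106 × 0.2309 = 0.7172; the interval is 1.1 ± 0.7172 = (0.38, 1.82).

(0.38, 1.82)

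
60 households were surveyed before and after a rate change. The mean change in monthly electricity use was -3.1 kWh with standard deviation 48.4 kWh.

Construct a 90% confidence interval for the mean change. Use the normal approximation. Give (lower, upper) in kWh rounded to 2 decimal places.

Paired design: SE = s_d/√n = 48.4/√60 = 6.2484.
z* = 1.645; margin of error = 1.645 × 6.2484 = 10.2786.
-3.1 ± 10.2786 → (-13.38, 7.18).

(-13.38, 7.18)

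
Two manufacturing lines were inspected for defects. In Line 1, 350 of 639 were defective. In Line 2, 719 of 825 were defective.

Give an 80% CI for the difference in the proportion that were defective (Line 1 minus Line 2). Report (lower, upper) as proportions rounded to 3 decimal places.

p̂₁ = 350/639 = 0.5477 and p̂₂ = 719/825 = 0.8715.
SE₁ = √(p̂₁(1−p̂₁)/n₁) = √(0.5477·0.4523/639) = 0.01969; SE₂ = √(0.8715·0.1285/825) = 0.01165.
Independent samples: SE of the difference = √(SE₁² + SE₂²) = √(0.0003876961 + 0.0001357225) = 0.02288.
z* for 80% confidence is 1.282, so the margin of error is 1.282 × 0.02288 = 0.02933.
Point estimate p̂₁ − p̂₂ = 0.5477 − 0.8715 = -0.3238.
-0.3238 ± 0.02933 → (-0.353, -0.294).

(-0.353, -0.294)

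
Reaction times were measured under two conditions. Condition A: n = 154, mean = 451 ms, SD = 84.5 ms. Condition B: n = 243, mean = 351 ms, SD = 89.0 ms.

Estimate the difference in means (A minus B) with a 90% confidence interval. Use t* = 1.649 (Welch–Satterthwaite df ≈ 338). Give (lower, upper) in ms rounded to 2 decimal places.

(85.35, 114.65)

Per-group SEs: s₁/√n₁ = 84.5/√154 = 6.8092, s₂/√n₂ = 89.0/√243 = 5.7094.
Unpooled SE of the difference: √(46.36520464 + 32.59724836) = 8.8861.
Margin of error = t* · SE = 1.649 × 8.8861 = 14.6532.
x̄₁ − x̄₂ = 451 − 351 = 100.0000.
CI: 100.0000 ± 14.6532 = (85.35, 114.65).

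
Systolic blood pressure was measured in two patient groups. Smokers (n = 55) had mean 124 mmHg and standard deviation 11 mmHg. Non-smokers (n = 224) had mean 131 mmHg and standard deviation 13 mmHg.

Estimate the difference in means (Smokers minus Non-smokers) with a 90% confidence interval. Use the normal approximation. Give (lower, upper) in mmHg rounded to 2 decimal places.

(-9.83, -4.17)

SE₁ = s₁/√n₁ = 11/√55 = 1.4832; SE₂ = 13/√224 = 0.8686.
Independent samples, unequal variances: SE_diff = √(SE₁² + SE₂²) = √(2.19988224 + 0.75446596) = 1.7188.
z* = 1.645, so margin of error = 1.645 × 1.7188 = 2.8274.
Difference in means = 124 − 131 = -7.0000.
-7.0000 ± 2.8274 → (-9.83, -4.17).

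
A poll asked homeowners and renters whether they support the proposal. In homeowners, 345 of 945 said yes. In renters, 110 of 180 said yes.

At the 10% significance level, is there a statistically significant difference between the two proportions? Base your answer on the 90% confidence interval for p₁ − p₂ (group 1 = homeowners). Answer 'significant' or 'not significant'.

First, p̂₁ = 345/945 = 0.3651; p̂₂ = 110/180 = 0.6111.
The two standard errors are √(0.3651×0.6349/945) = 0.01566 and √(0.6111×0.3889/180) = 0.03634.
Because the samples are independent, SE_diff = √(0.01566² + 0.03634²) = 0.03957.
Using z* = 1.645 for 90%, ME = 1.645 × 0.03957 = 0.06509.
p̂₁ − p̂₂ = -0.2460; interval -0.2460 ± 0.06509 gives (-0.31109, -0.18091).
The interval (-0.31109, -0.18091) does not contain 0, so the difference is significant.

significant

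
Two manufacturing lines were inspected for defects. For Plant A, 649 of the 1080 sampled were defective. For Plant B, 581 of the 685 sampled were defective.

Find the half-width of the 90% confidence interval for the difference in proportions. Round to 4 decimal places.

0.0333

Sample proportions: 649/1080 = 0.6009, 581/685 = 0.8482.
Each SE is √(p̂(1−p̂)/n): √(0.6009·0.3991/1080) = 0.01490 and √(0.8482·0.1518/685) = 0.01371.
SE(p̂₁ − p̂₂) = √(SE₁² + SE₂²) = √(0.00022201 + 0.0001879641) = 0.02025, since the two samples are independent.
At 90% confidence z* = 1.645; margin = 1.645 × 0.02025 = 0.03331.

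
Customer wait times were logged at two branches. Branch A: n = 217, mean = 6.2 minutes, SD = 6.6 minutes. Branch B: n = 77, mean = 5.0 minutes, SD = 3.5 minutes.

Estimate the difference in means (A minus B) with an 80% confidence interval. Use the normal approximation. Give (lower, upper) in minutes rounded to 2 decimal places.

(0.43, 1.97)

Standard errors of each mean: 6.6/√217 = 0.4480 and 3.5/√77 = 0.3989.
SE(x̄₁ − x̄₂) = √(0.4480² + 0.3989²) = 0.5999 for independent samples with unequal variances.
With z* = 1.282, the margin is 1.282 × 0.5999 = 0.7691.
x̄₁ − x̄₂ = 6.2 − 5.0 = 1.2000; the interval is 1.2000 ± 0.7691 = (0.43, 1.97).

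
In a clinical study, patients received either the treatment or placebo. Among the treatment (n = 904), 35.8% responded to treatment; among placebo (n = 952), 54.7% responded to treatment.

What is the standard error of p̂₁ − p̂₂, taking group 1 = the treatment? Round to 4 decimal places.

0.0227

The two standard errors are √(0.3580×0.6420/904) = 0.01595 and √(0.5470×0.4530/952) = 0.01613.
Because the samples are independent, SE_diff = √(0.01595² + 0.01613²) = 0.02268.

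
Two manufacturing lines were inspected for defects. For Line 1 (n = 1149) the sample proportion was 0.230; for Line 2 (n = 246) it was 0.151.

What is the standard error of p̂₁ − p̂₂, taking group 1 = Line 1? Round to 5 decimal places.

Each SE is √(p̂(1−p̂)/n): √(0.2300·0.7700/1149) = 0.01242 and √(0.1510·0.8490/246) = 0.02283.
SE(p̂₁ − p̂₂) = √(SE₁² + SE₂²) = √(0.0001542564 + 0.0005212089) = 0.02599, since the two samples are independent.

0.02599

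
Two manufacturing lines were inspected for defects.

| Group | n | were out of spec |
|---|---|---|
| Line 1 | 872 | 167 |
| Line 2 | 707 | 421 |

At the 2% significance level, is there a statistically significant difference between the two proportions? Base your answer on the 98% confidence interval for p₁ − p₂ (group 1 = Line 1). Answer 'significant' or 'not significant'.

p̂₁ = 167/872 = 0.1915 and p̂₂ = 421/707 = 0.5955.
SE₁ = √(p̂₁(1−p̂₁)/n₁) = √(0.1915·0.8085/872) = 0.01332; SE₂ = √(0.5955·0.4045/707) = 0.01846.
Independent samples: SE of the difference = √(SE₁² + SE₂²) = √(0.0001774224 + 0.0003407716) = 0.02276.
z* for 98% confidence is 2.326, so the margin of error is 2.326 × 0.02276 = 0.05294.
Point estimate p̂₁ − p̂₂ = 0.1915 − 0.5955 = -0.4040.
-0.4040 ± 0.05294 → (-0.45694, -0.35106).
The interval (-0.45694, -0.35106) does not contain 0, so the difference is significant.

significant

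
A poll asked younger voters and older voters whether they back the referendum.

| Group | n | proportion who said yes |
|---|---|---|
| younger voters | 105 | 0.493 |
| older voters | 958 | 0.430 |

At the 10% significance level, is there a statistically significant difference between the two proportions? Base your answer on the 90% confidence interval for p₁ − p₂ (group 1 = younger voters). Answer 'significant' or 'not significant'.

Each SE is √(p̂(1−p̂)/n): √(0.4930·0.5070/105) = 0.04879 and √(0.4300·0.5700/958) = 0.01600.
SE(p̂₁ − p̂₂) = √(SE₁² + SE₂²) = √(0.0023804641 + 0.000256) = 0.05135, since the two samples are independent.
At 90% confidence z* = 1.645; margin = 1.645 × 0.05135 = 0.08447.
The difference is 0.4930 − 0.4300 = 0.0630, so the interval is 0.0630 ± 0.08447 = (-0.02147, 0.14747).
The interval (-0.02147, 0.14747) contains 0, so the difference is not significant.

not significant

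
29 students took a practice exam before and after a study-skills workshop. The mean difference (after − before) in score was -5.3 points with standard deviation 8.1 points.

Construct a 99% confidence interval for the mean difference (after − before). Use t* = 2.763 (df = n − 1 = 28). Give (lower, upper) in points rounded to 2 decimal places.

Paired design: SE = s_d/√n = 8.1/√29 = 1.5041.
t* = 2.763; margin of error = 2.763 × 1.5041 = 4.1558.
-5.3 ± 4.1558 → (-9.46, -1.14).

(-9.46, -1.14)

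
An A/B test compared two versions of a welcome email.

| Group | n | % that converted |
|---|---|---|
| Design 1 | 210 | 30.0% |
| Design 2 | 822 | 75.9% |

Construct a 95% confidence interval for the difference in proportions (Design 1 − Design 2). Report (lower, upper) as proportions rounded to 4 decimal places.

(-0.5275, -0.3905)

Each SE is √(p̂(1−p̂)/n): √(0.3000·0.7000/210) = 0.03162 and √(0.7590·0.2410/822) = 0.01492.
SE(p̂₁ − p̂₂) = √(SE₁² + SE₂²) = √(0.0009998244 + 0.0002226064) = 0.03496, since the two samples are independent.
At 95% confidence z* = 1.960; margin = 1.960 × 0.03496 = 0.06852.
The difference is 0.3000 − 0.7590 = -0.4590, so the interval is -0.4590 ± 0.06852 = (-0.5275, -0.3905).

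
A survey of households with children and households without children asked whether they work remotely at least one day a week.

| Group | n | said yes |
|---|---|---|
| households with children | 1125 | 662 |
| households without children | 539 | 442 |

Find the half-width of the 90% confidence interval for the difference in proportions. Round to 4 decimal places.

p̂₁ = 662/1125 = 0.5884 and p̂₂ = 442/539 = 0.8200.
SE₁ = √(p̂₁(1−p̂₁)/n₁) = √(0.5884·0.4116/1125) = 0.01467; SE₂ = √(0.8200·0.1800/539) = 0.01655.
Independent samples: SE of the difference = √(SE₁² + SE₂²) = √(0.0002152089 + 0.0002739025) = 0.02212.
z* for 90% confidence is 1.645, so the margin of error is 1.645 × 0.02212 = 0.03639.

0.0364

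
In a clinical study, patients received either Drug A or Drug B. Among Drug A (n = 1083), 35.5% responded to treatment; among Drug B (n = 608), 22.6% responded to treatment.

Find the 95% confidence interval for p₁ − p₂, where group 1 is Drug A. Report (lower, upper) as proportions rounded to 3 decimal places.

(0.085, 0.173)

The two standard errors are √(0.3550×0.6450/1083) = 0.01454 and √(0.2260×0.7740/608) = 0.01696.
Because the samples are independent, SE_diff = √(0.01454² + 0.01696²) = 0.02234.
Using z* = 1.960 for 95%, ME = 1.960 × 0.02234 = 0.04379.
p̂₁ − p̂₂ = 0.1290; interval 0.1290 ± 0.04379 gives (0.085, 0.173).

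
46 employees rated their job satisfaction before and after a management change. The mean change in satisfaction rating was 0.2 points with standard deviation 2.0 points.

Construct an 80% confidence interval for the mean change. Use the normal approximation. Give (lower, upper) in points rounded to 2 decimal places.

This is a matched-pairs design, so SE = s_d/√n = 2.0/√46 = 0.2949.
Margin = 1.282 × 0.2949 = 0.3781; the interval is 0.2 ± 0.3781 = (-0.18, 0.58).

(-0.18, 0.58)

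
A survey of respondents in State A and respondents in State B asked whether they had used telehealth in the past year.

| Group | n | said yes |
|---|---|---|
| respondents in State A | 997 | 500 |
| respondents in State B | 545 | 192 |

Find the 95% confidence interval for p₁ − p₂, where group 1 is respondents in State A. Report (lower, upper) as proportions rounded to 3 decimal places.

Sample proportions: 500/997 = 0.5015, 192/545 = 0.3523.
Each SE is √(p̂(1−p̂)/n): √(0.5015·0.4985/997) = 0.01584 and √(0.3523·0.6477/545) = 0.02046.
SE(p̂₁ − p̂₂) = √(SE₁² + SE₂²) = √(0.0002509056 + 0.0004186116) = 0.02588, since the two samples are independent.
At 95% confidence z* = 1.960; margin = 1.960 × 0.02588 = 0.05072.
The difference is 0.5015 − 0.3523 = 0.1492, so the interval is 0.1492 ± 0.05072 = (0.098, 0.200).

(0.098, 0.200)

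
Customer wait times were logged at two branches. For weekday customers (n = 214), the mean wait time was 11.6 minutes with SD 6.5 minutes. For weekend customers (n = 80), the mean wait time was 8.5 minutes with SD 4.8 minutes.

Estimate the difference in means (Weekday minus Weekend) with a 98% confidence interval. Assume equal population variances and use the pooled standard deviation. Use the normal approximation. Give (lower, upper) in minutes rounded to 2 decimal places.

(1.24, 4.96)

s_p = √[((n₁−1)s₁² + (n₂−1)s₂²)/(n₁+n₂−2)] = √[(213·6.5² + 79·4.8²)/292] = 6.0871.
SE = 6.0871·√(1/214 + 1/80) = 0.7977.
With z* = 2.326, margin = 2.326 × 0.7977 = 1.8555.
x̄₁ − x̄₂ = 11.6 − 8.5 = 3.1000; interval 3.1000 ± 1.8555 = (1.24, 4.96).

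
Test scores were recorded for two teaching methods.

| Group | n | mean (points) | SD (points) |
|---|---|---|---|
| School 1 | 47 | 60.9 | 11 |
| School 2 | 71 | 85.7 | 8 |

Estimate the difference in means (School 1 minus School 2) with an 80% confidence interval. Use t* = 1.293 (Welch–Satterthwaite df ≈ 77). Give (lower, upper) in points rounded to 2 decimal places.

(-27.21, -22.39)

Per-group SEs: s₁/√n₁ = 11/√47 = 1.6045, s₂/√n₂ = 8/√71 = 0.9494.
Unpooled SE of the difference: √(2.57442025 + 0.90136036) = 1.8643.
Margin of error = t* · SE = 1.293 × 1.8643 = 2.4105.
x̄₁ − x̄₂ = 60.9 − 85.7 = -24.8000.
CI: -24.8000 ± 2.4105 = (-27.21, -22.39).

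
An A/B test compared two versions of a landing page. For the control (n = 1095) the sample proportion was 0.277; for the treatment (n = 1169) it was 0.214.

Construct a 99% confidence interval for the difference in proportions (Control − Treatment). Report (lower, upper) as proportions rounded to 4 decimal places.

(0.0164, 0.1096)

The two standard errors are √(0.2770×0.7230/1095) = 0.01352 and √(0.2140×0.7860/1169) = 0.01200.
Because the samples are independent, SE_diff = √(0.01352² + 0.01200²) = 0.01808.
Using z* = 2.576 for 99%, ME = 2.576 × 0.01808 = 0.04657.
p̂₁ − p̂₂ = 0.0630; interval 0.0630 ± 0.04657 gives (0.0164, 0.1096).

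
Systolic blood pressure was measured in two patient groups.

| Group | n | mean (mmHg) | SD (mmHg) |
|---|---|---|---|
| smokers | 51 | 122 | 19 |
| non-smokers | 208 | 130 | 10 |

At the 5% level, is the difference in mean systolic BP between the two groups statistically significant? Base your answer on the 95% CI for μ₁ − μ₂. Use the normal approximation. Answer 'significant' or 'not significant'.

significant

SE₁ = s₁/√n₁ = 19/√51 = 2.6605; SE₂ = 10/√208 = 0.6934.
Independent samples, unequal variances: SE_diff = √(SE₁² + SE₂²) = √(7.07826025 + 0.48080356) = 2.7494.
z* = 1.960, so margin of error = 1.960 × 2.7494 = 5.3888.
Difference in means = 122 − 130 = -8.0000.
-8.0000 ± 5.3888 → (-13.3888, -2.6112).
The interval (-13.3888, -2.6112) does not contain 0, so the difference is significant.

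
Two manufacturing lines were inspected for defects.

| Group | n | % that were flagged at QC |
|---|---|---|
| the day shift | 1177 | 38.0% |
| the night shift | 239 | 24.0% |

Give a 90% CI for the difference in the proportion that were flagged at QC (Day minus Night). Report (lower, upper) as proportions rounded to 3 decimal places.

(0.089, 0.191)

The two standard errors are √(0.3800×0.6200/1177) = 0.01415 and √(0.2400×0.7600/239) = 0.02763.
Because the samples are independent, SE_diff = √(0.01415² + 0.02763²) = 0.03104.
Using z* = 1.645 for 90%, ME = 1.645 × 0.03104 = 0.05106.
p̂₁ − p̂₂ = 0.1400; interval 0.1400 ± 0.05106 gives (0.089, 0.191).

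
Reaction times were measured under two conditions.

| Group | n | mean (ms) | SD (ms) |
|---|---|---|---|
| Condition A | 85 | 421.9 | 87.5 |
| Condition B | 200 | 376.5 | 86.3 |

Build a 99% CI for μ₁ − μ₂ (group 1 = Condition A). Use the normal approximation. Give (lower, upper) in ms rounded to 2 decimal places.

(16.33, 74.47)

Per-group SEs: s₁/√n₁ = 87.5/√85 = 9.4907, s₂/√n₂ = 86.3/√200 = 6.1023.
Unpooled SE of the difference: √(90.07338649 + 37.23806529) = 11.2832.
Margin of error = z* · SE = 2.576 × 11.2832 = 29.0655.
x̄₁ − x̄₂ = 421.9 − 376.5 = 45.4000.
CI: 45.4000 ± 29.0655 = (16.33, 74.47).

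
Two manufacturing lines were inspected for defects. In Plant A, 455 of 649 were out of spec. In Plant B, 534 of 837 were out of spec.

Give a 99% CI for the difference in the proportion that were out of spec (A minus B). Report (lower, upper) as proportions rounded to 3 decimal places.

(0.000, 0.126)

p̂₁ = 455/649 = 0.7011 and p̂₂ = 534/837 = 0.6380.
SE₁ = √(p̂₁(1−p̂₁)/n₁) = √(0.7011·0.2989/649) = 0.01797; SE₂ = √(0.6380·0.3620/837) = 0.01661.
Independent samples: SE of the difference = √(SE₁² + SE₂²) = √(0.0003229209 + 0.0002758921) = 0.02447.
z* for 99% confidence is 2.576, so the margin of error is 2.576 × 0.02447 = 0.06303.
Point estimate p̂₁ − p̂₂ = 0.7011 − 0.6380 = 0.0631.
0.0631 ± 0.06303 → (0.000, 0.126).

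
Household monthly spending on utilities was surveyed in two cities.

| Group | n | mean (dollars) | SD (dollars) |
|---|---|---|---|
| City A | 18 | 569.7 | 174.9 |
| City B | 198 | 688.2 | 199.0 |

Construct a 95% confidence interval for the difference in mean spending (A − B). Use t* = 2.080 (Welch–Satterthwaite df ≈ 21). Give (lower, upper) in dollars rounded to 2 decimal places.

Standard errors of each mean: 174.9/√18 = 41.2243 and 199.0/√198 = 14.1423.
SE(x̄₁ − x̄₂) = √(41.2243² + 14.1423²) = 43.5827 for independent samples with unequal variances.
With t* = 2.080, the margin is 2.080 × 43.5827 = 90.6520.
x̄₁ − x̄₂ = 569.7 − 688.2 = -118.5000; the interval is -118.5000 ± 90.6520 = (-209.15, -27.85).

(-209.15, -27.85)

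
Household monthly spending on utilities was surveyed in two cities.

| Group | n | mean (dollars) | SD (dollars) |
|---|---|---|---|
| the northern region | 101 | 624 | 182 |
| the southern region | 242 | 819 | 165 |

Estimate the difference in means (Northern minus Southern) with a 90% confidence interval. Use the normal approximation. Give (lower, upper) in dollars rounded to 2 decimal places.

(-229.52, -160.48)

Per-group SEs: s₁/√n₁ = 182/√101 = 18.1097, s₂/√n₂ = 165/√242 = 10.6066.
Unpooled SE of the difference: √(327.96123409 + 112.49996356) = 20.9872.
Margin of error = z* · SE = 1.645 × 20.9872 = 34.5239.
x̄₁ − x̄₂ = 624 − 819 = -195.0000.
CI: -195.0000 ± 34.5239 = (-229.52, -160.48).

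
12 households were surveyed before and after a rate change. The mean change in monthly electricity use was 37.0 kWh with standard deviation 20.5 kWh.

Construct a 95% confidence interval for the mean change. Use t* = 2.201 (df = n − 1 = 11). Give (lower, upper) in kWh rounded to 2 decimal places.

This is a matched-pairs design, so SE = s_d/√n = 20.5/√12 = 5.9178.
Margin = 2.201 × 5.9178 = 13.0251; the interval is 37.0 ± 13.0251 = (23.97, 50.03).

(23.97, 50.03)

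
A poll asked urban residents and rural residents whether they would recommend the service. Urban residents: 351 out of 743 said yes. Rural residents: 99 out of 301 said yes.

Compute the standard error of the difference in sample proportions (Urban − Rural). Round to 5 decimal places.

0.03269

First, p̂₁ = 351/743 = 0.4724; p̂₂ = 99/301 = 0.3289.
The two standard errors are √(0.4724×0.5276/743) = 0.01832 and √(0.3289×0.6711/301) = 0.02708.
Because the samples are independent, SE_diff = √(0.01832² + 0.02708²) = 0.03269.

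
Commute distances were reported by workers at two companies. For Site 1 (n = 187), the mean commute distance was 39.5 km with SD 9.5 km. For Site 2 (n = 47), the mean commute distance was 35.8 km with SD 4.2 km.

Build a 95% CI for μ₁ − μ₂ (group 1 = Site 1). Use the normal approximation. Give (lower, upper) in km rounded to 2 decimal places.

SE₁ = s₁/√n₁ = 9.5/√187 = 0.6947; SE₂ = 4.2/√47 = 0.6126.
Independent samples, unequal variances: SE_diff = √(SE₁² + SE₂²) = √(0.48260809 + 0.37527876) = 0.9262.
z* = 1.960, so margin of error = 1.960 × 0.9262 = 1.8154.
Difference in means = 39.5 − 35.8 = 3.7000.
3.7000 ± 1.8154 → (1.88, 5.52).

(1.88, 5.52)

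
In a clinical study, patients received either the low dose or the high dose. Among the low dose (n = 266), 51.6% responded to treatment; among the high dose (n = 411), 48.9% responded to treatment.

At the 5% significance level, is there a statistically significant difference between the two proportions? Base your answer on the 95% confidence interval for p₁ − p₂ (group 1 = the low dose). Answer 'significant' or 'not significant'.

The two standard errors are √(0.5160×0.4840/266) = 0.03064 and √(0.4890×0.5110/411) = 0.02466.
Because the samples are independent, SE_diff = √(0.03064² + 0.02466²) = 0.03933.
Using z* = 1.960 for 95%, ME = 1.960 × 0.03933 = 0.07709.
p̂₁ − p̂₂ = 0.0270; interval 0.0270 ± 0.07709 gives (-0.05009, 0.10409).
The interval (-0.05009, 0.10409) contains 0, so the difference is not significant.

not significant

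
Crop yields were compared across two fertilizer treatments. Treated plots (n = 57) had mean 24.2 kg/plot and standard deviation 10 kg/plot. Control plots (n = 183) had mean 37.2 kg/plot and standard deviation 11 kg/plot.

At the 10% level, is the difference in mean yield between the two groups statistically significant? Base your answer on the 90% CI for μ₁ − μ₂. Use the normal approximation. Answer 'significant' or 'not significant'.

significant

SE₁ = s₁/√n₁ = 10/√57 = 1.3245; SE₂ = 11/√183 = 0.8131.
Independent samples, unequal variances: SE_diff = √(SE₁² + SE₂²) = √(1.75430025 + 0.66113161) = 1.5542.
z* = 1.645, so margin of error = 1.645 × 1.5542 = 2.5567.
Difference in means = 24.2 − 37.2 = -13.0000.
-13.0000 ± 2.5567 → (-15.5567, -10.4433).
The interval (-15.5567, -10.4433) does not contain 0, so the difference is significant.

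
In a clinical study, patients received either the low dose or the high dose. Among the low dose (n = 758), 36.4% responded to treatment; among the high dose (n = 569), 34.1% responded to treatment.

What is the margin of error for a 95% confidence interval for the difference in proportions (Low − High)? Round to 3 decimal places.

Each SE is √(p̂(1−p̂)/n): √(0.3640·0.6360/758) = 0.01748 and √(0.3410·0.6590/569) = 0.01987.
SE(p̂₁ − p̂₂) = √(SE₁² + SE₂²) = √(0.0003055504 + 0.0003948169) = 0.02646, since the two samples are independent.
At 95% confidence z* = 1.960; margin = 1.960 × 0.02646 = 0.05186.

0.052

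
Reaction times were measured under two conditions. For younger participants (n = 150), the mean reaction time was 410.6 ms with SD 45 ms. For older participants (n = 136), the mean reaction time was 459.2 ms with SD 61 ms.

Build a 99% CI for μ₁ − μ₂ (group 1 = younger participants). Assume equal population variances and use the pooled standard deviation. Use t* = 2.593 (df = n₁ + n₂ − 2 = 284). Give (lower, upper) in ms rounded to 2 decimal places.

(-64.94, -32.26)

Pooled variance s_p² = [149·45² + 135·61²] / (150+136−2) = 2831.1972, so s_p = 53.2090.
SE_diff = s_p·√(1/n₁ + 1/n₂) = 53.2090·√(1/150 + 1/136) = 6.3002.
t* = 2.593; margin = 2.593 × 6.3002 = 16.3364.
Difference = 410.6 − 459.2 = -48.6000.
-48.6000 ± 16.3364 → (-64.94, -32.26).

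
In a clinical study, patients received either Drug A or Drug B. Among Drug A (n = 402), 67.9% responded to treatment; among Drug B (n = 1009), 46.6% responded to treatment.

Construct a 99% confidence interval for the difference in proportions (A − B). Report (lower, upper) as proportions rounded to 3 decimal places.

(0.141, 0.285)

SE₁ = √(p̂₁(1−p̂₁)/n₁) = √(0.6790·0.3210/402) = 0.02328; SE₂ = √(0.4660·0.5340/1009) = 0.01570.
Independent samples: SE of the difference = √(SE₁² + SE₂²) = √(0.0005419584 + 0.00024649) = 0.02808.
z* for 99% confidence is 2.576, so the margin of error is 2.576 × 0.02808 = 0.07233.
Point estimate p̂₁ − p̂₂ = 0.6790 − 0.4660 = 0.2130.
0.2130 ± 0.07233 → (0.141, 0.285).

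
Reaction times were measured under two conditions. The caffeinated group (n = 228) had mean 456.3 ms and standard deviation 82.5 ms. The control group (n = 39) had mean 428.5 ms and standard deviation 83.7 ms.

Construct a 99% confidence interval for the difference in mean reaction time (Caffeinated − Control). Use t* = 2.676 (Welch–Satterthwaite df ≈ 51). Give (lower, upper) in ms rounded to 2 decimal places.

Per-group SEs: s₁/√n₁ = 82.5/√228 = 5.4637, s₂/√n₂ = 83.7/√39 = 13.4027.
Unpooled SE of the difference: √(29.85201769 + 179.63236729) = 14.4736.
Margin of error = t* · SE = 2.676 × 14.4736 = 38.7314.
x̄₁ − x̄₂ = 456.3 − 428.5 = 27.8000.
CI: 27.8000 ± 38.7314 = (-10.93, 66.53).

(-10.93, 66.53)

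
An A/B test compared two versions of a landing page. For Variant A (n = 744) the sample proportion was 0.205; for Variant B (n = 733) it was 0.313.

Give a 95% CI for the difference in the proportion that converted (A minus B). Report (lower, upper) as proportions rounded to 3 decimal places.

(-0.152, -0.064)

The two standard errors are √(0.2050×0.7950/744) = 0.01480 and √(0.3130×0.6870/733) = 0.01713.
Because the samples are independent, SE_diff = √(0.01480² + 0.01713²) = 0.02264.
Using z* = 1.960 for 95%, ME = 1.960 × 0.02264 = 0.04437.
p̂₁ − p̂₂ = -0.1080; interval -0.1080 ± 0.04437 gives (-0.152, -0.064).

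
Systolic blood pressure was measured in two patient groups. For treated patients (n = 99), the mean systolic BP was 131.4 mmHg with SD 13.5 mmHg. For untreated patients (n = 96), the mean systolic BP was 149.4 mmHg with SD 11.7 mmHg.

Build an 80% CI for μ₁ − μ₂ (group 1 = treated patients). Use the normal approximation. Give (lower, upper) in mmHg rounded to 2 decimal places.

(-20.32, -15.68)

Standard errors of each mean: 13.5/√99 = 1.3568 and 11.7/√96 = 1.1941.
SE(x̄₁ − x̄₂) = √(1.3568² + 1.1941²) = 1.8074 for independent samples with unequal variances.
With z* = 1.282, the margin is 1.282 × 1.8074 = 2.3171.
x̄₁ − x̄₂ = 131.4 − 149.4 = -18.0000; the interval is -18.0000 ± 2.3171 = (-20.32, -15.68).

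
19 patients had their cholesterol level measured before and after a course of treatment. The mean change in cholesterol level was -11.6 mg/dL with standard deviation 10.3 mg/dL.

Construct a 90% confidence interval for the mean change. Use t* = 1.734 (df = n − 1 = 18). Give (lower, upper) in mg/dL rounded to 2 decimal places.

(-15.70, -7.50)

Paired design: SE = s_d/√n = 10.3/√19 = 2.3630.
t* = 1.734; margin of error = 1.734 × 2.3630 = 4.0974.
-11.6 ± 4.0974 → (-15.70, -7.50).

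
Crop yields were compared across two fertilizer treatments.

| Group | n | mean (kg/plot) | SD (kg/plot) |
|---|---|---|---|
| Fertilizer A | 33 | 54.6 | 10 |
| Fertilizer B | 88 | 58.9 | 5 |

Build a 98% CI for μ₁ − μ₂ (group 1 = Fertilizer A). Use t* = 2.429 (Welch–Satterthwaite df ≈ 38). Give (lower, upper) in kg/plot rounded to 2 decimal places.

Per-group SEs: s₁/√n₁ = 10/√33 = 1.7408, s₂/√n₂ = 5/√88 = 0.5330.
Unpooled SE of the difference: √(3.03038464 + 0.284089) = 1.8206.
Margin of error = t* · SE = 2.429 × 1.8206 = 4.4222.
x̄₁ − x̄₂ = 54.6 − 58.9 = -4.3000.
CI: -4.3000 ± 4.4222 = (-8.72, 0.12).

(-8.72, 0.12)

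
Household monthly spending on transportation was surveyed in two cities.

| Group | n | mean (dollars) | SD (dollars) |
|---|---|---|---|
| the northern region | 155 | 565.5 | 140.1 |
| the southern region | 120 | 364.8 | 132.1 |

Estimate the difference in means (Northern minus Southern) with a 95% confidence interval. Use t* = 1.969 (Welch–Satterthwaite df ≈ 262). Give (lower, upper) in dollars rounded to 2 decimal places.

(168.22, 233.18)

SE₁ = s₁/√n₁ = 140.1/√155 = 11.2531; SE₂ = 132.1/√120 = 12.0590.
Independent samples, unequal variances: SE_diff = √(SE₁² + SE₂²) = √(126.63225961 + 145.419481) = 16.4940.
t* = 1.969, so margin of error = 1.969 × 16.4940 = 32.4767.
Difference in means = 565.5 − 364.8 = 200.7000.
200.7000 ± 32.4767 → (168.22, 233.18).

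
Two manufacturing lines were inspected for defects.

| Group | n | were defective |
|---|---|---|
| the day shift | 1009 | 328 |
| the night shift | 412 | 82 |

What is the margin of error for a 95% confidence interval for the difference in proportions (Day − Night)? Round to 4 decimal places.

0.0482

p̂₁ = 328/1009 = 0.3251 and p̂₂ = 82/412 = 0.1990.
SE₁ = √(p̂₁(1−p̂₁)/n₁) = √(0.3251·0.6749/1009) = 0.01475; SE₂ = √(0.1990·0.8010/412) = 0.01967.
Independent samples: SE of the difference = √(SE₁² + SE₂²) = √(0.0002175625 + 0.0003869089) = 0.02459.
z* for 95% confidence is 1.960, so the margin of error is 1.960 × 0.02459 = 0.04820.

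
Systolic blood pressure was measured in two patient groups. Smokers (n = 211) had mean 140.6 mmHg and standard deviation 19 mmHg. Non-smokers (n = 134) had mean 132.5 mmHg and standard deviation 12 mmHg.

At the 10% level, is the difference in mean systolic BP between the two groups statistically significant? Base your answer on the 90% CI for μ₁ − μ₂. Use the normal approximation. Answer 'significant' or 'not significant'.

SE₁ = s₁/√n₁ = 19/√211 = 1.3080; SE₂ = 12/√134 = 1.0366.
Independent samples, unequal variances: SE_diff = √(SE₁² + SE₂²) = √(1.710864 + 1.07453956) = 1.6690.
z* = 1.645, so margin of error = 1.645 × 1.6690 = 2.7455.
Difference in means = 140.6 − 132.5 = 8.1000.
8.1000 ± 2.7455 → (5.3545, 10.8455).
The interval (5.3545, 10.8455) does not contain 0, so the difference is significant.

significant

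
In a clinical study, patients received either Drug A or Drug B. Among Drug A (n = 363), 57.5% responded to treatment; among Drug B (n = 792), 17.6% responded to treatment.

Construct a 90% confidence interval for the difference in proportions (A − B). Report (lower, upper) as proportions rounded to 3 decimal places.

SE₁ = √(p̂₁(1−p̂₁)/n₁) = √(0.5750·0.4250/363) = 0.02595; SE₂ = √(0.1760·0.8240/792) = 0.01353.
Independent samples: SE of the difference = √(SE₁² + SE₂²) = √(0.0006734025 + 0.0001830609) = 0.02927.
z* for 90% confidence is 1.645, so the margin of error is 1.645 × 0.02927 = 0.04815.
Point estimate p̂₁ − p̂₂ = 0.5750 − 0.1760 = 0.3990.
0.3990 ± 0.04815 → (0.351, 0.447).

(0.351, 0.447)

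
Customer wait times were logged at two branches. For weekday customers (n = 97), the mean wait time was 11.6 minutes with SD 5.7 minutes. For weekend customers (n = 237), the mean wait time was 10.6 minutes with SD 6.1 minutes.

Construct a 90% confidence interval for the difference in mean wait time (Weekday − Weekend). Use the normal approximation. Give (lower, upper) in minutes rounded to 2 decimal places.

SE₁ = s₁/√n₁ = 5.7/√97 = 0.5787; SE₂ = 6.1/√237 = 0.3962.
Independent samples, unequal variances: SE_diff = √(SE₁² + SE₂²) = √(0.33489369 + 0.15697444) = 0.7013.
z* = 1.645, so margin of error = 1.645 × 0.7013 = 1.1536.
Difference in means = 11.6 − 10.6 = 1.0000.
1.0000 ± 1.1536 → (-0.15, 2.15).

(-0.15, 2.15)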